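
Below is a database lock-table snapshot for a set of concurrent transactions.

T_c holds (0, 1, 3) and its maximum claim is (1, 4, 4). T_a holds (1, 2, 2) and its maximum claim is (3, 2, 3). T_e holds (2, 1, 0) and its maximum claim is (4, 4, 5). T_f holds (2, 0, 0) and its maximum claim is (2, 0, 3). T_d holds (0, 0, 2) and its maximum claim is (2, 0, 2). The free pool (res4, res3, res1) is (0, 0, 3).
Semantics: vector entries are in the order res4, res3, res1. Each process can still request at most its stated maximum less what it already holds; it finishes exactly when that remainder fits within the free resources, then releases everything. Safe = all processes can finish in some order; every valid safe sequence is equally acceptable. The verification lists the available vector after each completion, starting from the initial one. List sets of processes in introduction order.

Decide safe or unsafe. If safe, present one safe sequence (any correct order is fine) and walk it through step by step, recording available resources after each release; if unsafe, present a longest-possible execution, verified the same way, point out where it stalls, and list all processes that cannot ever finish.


The state is UNSAFE.
Key observation: the pool after T_f, T_a, T_d is (3, 2, 7); every surviving request exceeds it in res3, so progress ends there.
The run T_f, T_a, T_d cannot be extended any further. Step-by-step check:
  pool = (0, 0, 3)
  T_f needs (0, 0, 3) <= (0, 0, 3) -> finishes; pool += (2, 0, 0) = (2, 0, 3)
  T_a needs (2, 0, 1) <= (2, 0, 3) -> finishes; pool += (1, 2, 2) = (3, 2, 5)
  T_d needs (2, 0, 0) <= (3, 2, 5) -> finishes; pool += (0, 0, 2) = (3, 2, 7)
  T_c still needs (1, 3, 1) but only (3, 2, 7) is free — short on res3
  T_e still needs (2, 3, 5) but only (3, 2, 7) is free — short on res3
Never able to finish: T_c and T_e.


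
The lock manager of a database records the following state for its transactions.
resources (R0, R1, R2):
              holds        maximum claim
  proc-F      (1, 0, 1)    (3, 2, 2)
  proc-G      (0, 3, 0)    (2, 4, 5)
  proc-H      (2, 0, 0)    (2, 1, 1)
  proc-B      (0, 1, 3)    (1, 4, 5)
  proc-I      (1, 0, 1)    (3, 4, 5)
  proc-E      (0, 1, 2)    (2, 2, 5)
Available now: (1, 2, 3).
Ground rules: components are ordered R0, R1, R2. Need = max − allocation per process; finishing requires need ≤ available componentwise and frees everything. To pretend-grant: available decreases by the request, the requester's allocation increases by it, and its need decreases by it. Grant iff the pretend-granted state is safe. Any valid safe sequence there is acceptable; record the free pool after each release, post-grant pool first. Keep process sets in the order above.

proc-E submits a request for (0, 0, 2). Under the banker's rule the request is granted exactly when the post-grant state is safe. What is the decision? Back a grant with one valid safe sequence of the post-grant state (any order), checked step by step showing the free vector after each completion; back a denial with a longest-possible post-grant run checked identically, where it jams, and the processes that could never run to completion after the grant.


GRANT — the state after the grant stays safe, e.g. via proc-H, proc-E, proc-B, proc-F, proc-I, proc-G.
Key observation: the grant leaves (1, 2, 1) free — enough for proc-H, whose release restarts the cascade.
Check on the post-grant state, step by step:
  pool = (1, 2, 1)
  proc-H: need (0, 1, 1) fits (1, 2, 1); releases (2, 0, 0), pool now (3, 2, 1)
  proc-E: need (2, 1, 1) fits (3, 2, 1); releases (0, 1, 4), pool now (3, 3, 5)
  proc-B: need (1, 3, 2) fits (3, 3, 5); releases (0, 1, 3), pool now (3, 4, 8)
  proc-F: need (2, 2, 1) fits (3, 4, 8); releases (1, 0, 1), pool now (4, 4, 9)
  proc-I: need (2, 4, 4) fits (4, 4, 9); releases (1, 0, 1), pool now (5, 4, 10)
  proc-G: need (2, 1, 5) fits (5, 4, 10); releases (0, 3, 0), pool now (5, 7, 10)


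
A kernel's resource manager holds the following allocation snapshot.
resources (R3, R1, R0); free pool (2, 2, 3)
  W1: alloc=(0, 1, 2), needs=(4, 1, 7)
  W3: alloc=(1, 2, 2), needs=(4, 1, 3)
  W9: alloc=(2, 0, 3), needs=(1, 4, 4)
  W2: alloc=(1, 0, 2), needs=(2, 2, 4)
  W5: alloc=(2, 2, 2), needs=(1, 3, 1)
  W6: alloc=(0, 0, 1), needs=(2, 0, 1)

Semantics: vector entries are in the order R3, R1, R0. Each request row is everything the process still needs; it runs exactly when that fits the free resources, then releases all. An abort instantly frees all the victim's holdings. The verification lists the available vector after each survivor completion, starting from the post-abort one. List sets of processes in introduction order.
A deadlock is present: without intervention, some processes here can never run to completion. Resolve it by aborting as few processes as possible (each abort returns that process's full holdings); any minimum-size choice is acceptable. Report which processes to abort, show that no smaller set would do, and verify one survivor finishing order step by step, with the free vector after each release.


The answer: abort W1.
Key observation: W5 was stuck for good until W1 gave back (0, 1, 2); in the order shown it finishes at step 1.
No smaller set exists: with zero aborts the deadlock remains.
The survivors complete as W5, W2, W6, W3, W9. Step-by-step check (starting from the post-abort pool):
  pool = (2, 3, 5)
  W5: need (1, 3, 1) fits (2, 3, 5); releases (2, 2, 2), pool now (4, 5, 7)
  W2: need (2, 2, 4) fits (4, 5, 7); releases (1, 0, 2), pool now (5, 5, 9)
  W6: need (2, 0, 1) fits (5, 5, 9); releases (0, 0, 1), pool now (5, 5, 10)
  W3: need (4, 1, 3) fits (5, 5, 10); releases (1, 2, 2), pool now (6, 7, 12)
  W9: need (1, 4, 4) fits (6, 7, 12); releases (2, 0, 3), pool now (8, 7, 15)


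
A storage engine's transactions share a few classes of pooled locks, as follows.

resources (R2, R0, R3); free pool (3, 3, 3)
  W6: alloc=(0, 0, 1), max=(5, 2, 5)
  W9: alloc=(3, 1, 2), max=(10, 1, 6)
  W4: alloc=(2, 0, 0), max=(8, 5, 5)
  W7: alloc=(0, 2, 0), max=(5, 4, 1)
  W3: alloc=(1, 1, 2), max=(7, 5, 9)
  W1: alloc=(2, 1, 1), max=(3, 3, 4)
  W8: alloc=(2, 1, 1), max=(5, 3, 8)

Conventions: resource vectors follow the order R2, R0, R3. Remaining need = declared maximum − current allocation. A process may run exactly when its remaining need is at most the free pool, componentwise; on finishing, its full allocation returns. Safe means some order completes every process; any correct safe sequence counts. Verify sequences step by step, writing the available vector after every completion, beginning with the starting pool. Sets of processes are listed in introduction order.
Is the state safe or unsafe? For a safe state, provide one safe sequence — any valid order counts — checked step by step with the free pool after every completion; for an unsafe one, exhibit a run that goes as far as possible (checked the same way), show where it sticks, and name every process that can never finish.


The state is UNSAFE.
Key observation: after W1, W7, W6 the pool peaks at (5, 6, 5), and each blocked process is short somewhere: W9 on R2; W4 on R2; W3 on R2, R3; W8 on R3.
The run W1, W7, W6 cannot be extended any further. Check, step by step:
  pool = (3, 3, 3)
  run W1 (needs (1, 2, 3), free (3, 3, 3)); after release of (2, 1, 1) the pool is (5, 4, 4)
  run W7 (needs (5, 2, 1), free (5, 4, 4)); after release of (0, 2, 0) the pool is (5, 6, 4)
  run W6 (needs (5, 2, 4), free (5, 6, 4)); after release of (0, 0, 1) the pool is (5, 6, 5)
  W9 still needs (7, 0, 4) but only (5, 6, 5) is free — short on R2
  W4 still needs (6, 5, 5) but only (5, 6, 5) is free — short on R2
  W3 still needs (6, 4, 7) but only (5, 6, 5) is free — short on R2 and R3
  W8 still needs (3, 2, 7) but only (5, 6, 5) is free — short on R3
Processes that can never finish: W9, W4, W3 and W8.


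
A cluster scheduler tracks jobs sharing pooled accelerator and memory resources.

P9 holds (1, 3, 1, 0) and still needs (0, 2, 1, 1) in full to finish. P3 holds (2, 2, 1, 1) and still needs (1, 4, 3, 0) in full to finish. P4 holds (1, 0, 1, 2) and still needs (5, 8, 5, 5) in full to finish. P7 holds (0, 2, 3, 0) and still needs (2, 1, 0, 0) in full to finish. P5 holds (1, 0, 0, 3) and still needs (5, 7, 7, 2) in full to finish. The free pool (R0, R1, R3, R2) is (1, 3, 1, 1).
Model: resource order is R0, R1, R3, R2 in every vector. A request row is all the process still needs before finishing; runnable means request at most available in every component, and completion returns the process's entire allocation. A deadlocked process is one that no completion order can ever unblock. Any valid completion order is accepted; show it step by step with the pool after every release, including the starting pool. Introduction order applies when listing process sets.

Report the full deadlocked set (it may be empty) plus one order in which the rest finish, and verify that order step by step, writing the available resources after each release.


The deadlocked set is P4 and P5.
Key observation: once P9, P7, P3 finish, the pool peaks at (4, 10, 6, 2) — and every remaining process still needs more R0 than that.
A valid finishing order for the others: P9, P7, P3. Step-by-step check:
  pool = (1, 3, 1, 1)
  run P9 (needs (0, 2, 1, 1), free (1, 3, 1, 1)); after release of (1, 3, 1, 0) the pool is (2, 6, 2, 1)
  run P7 (needs (2, 1, 0, 0), free (2, 6, 2, 1)); after release of (0, 2, 3, 0) the pool is (2, 8, 5, 1)
  run P3 (needs (1, 4, 3, 0), free (2, 8, 5, 1)); after release of (2, 2, 1, 1) the pool is (4, 10, 6, 2)
None of the blocked processes ever fits:
  P4 cannot run: need (5, 8, 5, 5) vs free (4, 10, 6, 2) (insufficient R0 and R2)
  P5 cannot run: need (5, 7, 7, 2) vs free (4, 10, 6, 2) (insufficient R0 and R3)


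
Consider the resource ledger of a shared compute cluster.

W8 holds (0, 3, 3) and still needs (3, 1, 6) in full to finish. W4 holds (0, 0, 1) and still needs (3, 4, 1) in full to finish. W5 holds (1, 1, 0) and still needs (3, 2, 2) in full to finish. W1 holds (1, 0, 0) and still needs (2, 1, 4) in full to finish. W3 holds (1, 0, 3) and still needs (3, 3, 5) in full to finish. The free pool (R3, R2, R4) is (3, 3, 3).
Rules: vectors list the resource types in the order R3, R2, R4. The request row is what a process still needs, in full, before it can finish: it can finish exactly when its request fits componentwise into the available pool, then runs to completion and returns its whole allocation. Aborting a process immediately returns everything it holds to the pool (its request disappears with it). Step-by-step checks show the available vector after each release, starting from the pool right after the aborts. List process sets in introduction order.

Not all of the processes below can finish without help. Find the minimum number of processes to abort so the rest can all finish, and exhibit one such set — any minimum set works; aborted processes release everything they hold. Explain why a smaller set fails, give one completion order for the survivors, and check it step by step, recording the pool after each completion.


The answer: abort W3.
Key observation: the deadlocked W8 becomes finishable only because W3 released (1, 0, 3); it completes at step 1 below.
Minimality: the empty abort set fails — the state is deadlocked as it stands.
Survivors finish in the order: W8, W5, W1, W4. Check, step by step (pool after the aborts first):
  pool = (4, 3, 6)
  W8 needs (3, 1, 6) <= (4, 3, 6) -> finishes; pool += (0, 3, 3) = (4, 6, 9)
  W5 needs (3, 2, 2) <= (4, 6, 9) -> finishes; pool += (1, 1, 0) = (5, 7, 9)
  W1 needs (2, 1, 4) <= (5, 7, 9) -> finishes; pool += (1, 0, 0) = (6, 7, 9)
  W4 needs (3, 4, 1) <= (6, 7, 9) -> finishes; pool += (0, 0, 1) = (6, 7, 10)


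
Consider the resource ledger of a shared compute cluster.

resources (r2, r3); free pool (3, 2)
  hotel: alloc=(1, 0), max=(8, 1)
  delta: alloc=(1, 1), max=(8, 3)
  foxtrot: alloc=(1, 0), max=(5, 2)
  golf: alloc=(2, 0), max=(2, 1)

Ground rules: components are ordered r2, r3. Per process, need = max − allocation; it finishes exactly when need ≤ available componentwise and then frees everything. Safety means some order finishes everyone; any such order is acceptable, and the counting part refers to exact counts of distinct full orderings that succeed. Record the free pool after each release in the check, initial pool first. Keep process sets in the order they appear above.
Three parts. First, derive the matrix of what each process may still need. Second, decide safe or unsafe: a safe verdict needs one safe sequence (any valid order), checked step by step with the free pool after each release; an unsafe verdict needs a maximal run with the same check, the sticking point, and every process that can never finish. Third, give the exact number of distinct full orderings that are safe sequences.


(1) Outstanding need per process (order r2, r3):
  hotel: (7, 1)
  delta: (7, 2)
  foxtrot: (4, 2)
  golf: (0, 1)
(2) UNSAFE — no complete ordering exists.
Key observation: even finishing golf, foxtrot leaves just (6, 2) free — too little r2 for any of the remaining processes.
A maximal execution: golf, foxtrot — then nothing else fits. Check, step by step:
  pool = (3, 2)
  golf needs (0, 1) <= (3, 2) -> finishes; pool += (2, 0) = (5, 2)
  foxtrot needs (4, 2) <= (5, 2) -> finishes; pool += (1, 0) = (6, 2)
  blocked: hotel wants (7, 1), pool (6, 2) — not enough r2
  blocked: delta wants (7, 2), pool (6, 2) — not enough r2
Permanently blocked: hotel and delta.
(3) Precisely 0 of the possible complete orderings are safe sequences.


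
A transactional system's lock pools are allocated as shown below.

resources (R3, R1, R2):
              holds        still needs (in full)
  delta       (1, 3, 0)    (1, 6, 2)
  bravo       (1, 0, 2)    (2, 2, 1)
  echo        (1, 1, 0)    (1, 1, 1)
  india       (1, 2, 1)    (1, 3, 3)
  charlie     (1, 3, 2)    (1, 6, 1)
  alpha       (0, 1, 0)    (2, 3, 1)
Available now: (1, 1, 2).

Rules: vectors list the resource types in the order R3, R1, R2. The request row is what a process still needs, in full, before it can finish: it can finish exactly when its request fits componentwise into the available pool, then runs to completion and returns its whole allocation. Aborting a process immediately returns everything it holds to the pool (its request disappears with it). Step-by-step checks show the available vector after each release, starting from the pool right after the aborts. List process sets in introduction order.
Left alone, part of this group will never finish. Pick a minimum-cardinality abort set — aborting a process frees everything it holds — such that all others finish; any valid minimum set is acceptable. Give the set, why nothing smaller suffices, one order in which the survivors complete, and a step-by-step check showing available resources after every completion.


Minimum abort set: delta.
Key observation: alpha had no path to completion before; after the abort of delta ((1, 3, 0) returned), step 3 is where it fits.
Why nothing smaller works: aborting no one leaves the state deadlocked as given.
The survivors complete as echo, bravo, alpha, india, charlie. Verifying each step (starting from the post-abort pool):
  pool = (2, 4, 2)
  echo: need (1, 1, 1) fits (2, 4, 2); releases (1, 1, 0), pool now (3, 5, 2)
  bravo: need (2, 2, 1) fits (3, 5, 2); releases (1, 0, 2), pool now (4, 5, 4)
  alpha: need (2, 3, 1) fits (4, 5, 4); releases (0, 1, 0), pool now (4, 6, 4)
  india: need (1, 3, 3) fits (4, 6, 4); releases (1, 2, 1), pool now (5, 8, 5)
  charlie: need (1, 6, 1) fits (5, 8, 5); releases (1, 3, 2), pool now (6, 11, 7)


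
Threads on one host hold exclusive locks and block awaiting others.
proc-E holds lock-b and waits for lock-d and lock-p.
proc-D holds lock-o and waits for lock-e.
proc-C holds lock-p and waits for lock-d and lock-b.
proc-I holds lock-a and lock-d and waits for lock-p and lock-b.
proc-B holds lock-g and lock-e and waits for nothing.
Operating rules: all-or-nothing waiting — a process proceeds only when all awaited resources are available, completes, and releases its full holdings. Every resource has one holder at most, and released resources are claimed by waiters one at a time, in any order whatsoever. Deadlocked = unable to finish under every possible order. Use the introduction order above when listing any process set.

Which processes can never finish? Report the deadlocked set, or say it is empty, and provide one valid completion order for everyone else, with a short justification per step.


Deadlocked: proc-E, proc-C and proc-I.
Key observation: along proc-E -> proc-C -> proc-E, each member waits on what the next one holds — a deadlock; proc-I is caught in further circular waits.
A valid finishing order for the others: proc-B, proc-D.
Step-by-step check:
  proc-B: no waits; runs immediately, freeing lock-g and lock-e
  proc-D waits on lock-e — all released -> runs and releases lock-o


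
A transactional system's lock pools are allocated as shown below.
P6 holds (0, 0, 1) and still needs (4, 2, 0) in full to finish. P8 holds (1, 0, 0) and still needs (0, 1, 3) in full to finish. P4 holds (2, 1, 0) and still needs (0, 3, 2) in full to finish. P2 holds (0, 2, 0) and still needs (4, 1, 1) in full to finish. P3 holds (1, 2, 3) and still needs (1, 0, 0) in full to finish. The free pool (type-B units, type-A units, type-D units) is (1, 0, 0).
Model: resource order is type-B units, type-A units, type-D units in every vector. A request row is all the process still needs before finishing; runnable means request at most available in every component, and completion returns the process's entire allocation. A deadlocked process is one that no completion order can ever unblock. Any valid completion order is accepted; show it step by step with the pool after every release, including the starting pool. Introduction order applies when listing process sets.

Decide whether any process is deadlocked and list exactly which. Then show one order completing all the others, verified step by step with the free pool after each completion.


The deadlocked set is P6, P4 and P2.
Key observation: after P3, P8 the pool peaks at (3, 2, 3), and each blocked process is short somewhere: P6 on type-B units; P4 on type-A units; P2 on type-B units.
One completion order for the rest: P3, P8. Step-by-step check:
  pool = (1, 0, 0)
  P3 needs (1, 0, 0) <= (1, 0, 0) -> finishes; pool += (1, 2, 3) = (2, 2, 3)
  P8 needs (0, 1, 3) <= (2, 2, 3) -> finishes; pool += (1, 0, 0) = (3, 2, 3)
The blocked processes can never fit:
  P6 cannot run: need (4, 2, 0) vs free (3, 2, 3) (insufficient type-B units)
  P4 cannot run: need (0, 3, 2) vs free (3, 2, 3) (insufficient type-A units)
  P2 cannot run: need (4, 1, 1) vs free (3, 2, 3) (insufficient type-B units)


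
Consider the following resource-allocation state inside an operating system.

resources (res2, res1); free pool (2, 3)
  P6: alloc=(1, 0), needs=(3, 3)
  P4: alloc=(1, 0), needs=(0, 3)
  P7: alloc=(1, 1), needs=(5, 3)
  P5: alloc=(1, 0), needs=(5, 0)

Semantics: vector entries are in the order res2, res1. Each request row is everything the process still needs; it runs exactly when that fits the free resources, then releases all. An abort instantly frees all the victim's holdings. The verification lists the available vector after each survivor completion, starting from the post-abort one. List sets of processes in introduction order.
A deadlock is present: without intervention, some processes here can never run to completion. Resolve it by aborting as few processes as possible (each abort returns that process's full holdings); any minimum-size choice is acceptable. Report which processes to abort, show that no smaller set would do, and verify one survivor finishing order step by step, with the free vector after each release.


Abort P5.
Key observation: before aborting P5, P7 was permanently blocked — no order could ever run it; afterwards it completes at step 3.
No smaller set exists: with zero aborts the deadlock remains.
The survivors complete as P4, P6, P7. Verifying each step (starting from the post-abort pool):
  pool = (3, 3)
  run P4 (needs (0, 3), free (3, 3)); after release of (1, 0) the pool is (4, 3)
  run P6 (needs (3, 3), free (4, 3)); after release of (1, 0) the pool is (5, 3)
  run P7 (needs (5, 3), free (5, 3)); after release of (1, 1) the pool is (6, 4)


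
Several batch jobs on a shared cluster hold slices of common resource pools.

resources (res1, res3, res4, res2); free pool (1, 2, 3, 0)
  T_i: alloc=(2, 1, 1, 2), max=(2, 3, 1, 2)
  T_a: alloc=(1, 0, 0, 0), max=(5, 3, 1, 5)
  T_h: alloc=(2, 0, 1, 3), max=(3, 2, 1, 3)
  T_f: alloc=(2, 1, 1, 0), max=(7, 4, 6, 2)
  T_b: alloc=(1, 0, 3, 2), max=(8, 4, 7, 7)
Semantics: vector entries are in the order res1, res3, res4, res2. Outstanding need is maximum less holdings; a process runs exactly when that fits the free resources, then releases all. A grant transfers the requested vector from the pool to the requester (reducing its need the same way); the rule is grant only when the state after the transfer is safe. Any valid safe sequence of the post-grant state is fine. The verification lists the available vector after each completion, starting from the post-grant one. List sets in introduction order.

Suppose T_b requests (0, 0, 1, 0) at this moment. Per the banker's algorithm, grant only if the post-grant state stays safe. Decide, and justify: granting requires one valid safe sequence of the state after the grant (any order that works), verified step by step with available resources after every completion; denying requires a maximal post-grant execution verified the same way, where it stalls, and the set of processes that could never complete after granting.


DENY. Granting would leave the state unsafe.
Key observation: after T_h, T_i, T_a the pool peaks at (6, 3, 4, 5), and each blocked process is short somewhere: T_f on res4; T_b on res1, res3.
After a pretend grant, a maximal execution: T_h, T_i, T_a — then nothing else fits. Walking it through:
  pool = (1, 2, 2, 0)
  T_h: need (1, 2, 0, 0) fits (1, 2, 2, 0); releases (2, 0, 1, 3), pool now (3, 2, 3, 3)
  T_i: need (0, 2, 0, 0) fits (3, 2, 3, 3); releases (2, 1, 1, 2), pool now (5, 3, 4, 5)
  T_a: need (4, 3, 1, 5) fits (5, 3, 4, 5); releases (1, 0, 0, 0), pool now (6, 3, 4, 5)
  T_f still needs (5, 3, 5, 2) but only (6, 3, 4, 5) is free — short on res4
  T_b still needs (7, 4, 3, 5) but only (6, 3, 4, 5) is free — short on res1 and res3
Post-grant, the permanently blocked set is T_f and T_b.


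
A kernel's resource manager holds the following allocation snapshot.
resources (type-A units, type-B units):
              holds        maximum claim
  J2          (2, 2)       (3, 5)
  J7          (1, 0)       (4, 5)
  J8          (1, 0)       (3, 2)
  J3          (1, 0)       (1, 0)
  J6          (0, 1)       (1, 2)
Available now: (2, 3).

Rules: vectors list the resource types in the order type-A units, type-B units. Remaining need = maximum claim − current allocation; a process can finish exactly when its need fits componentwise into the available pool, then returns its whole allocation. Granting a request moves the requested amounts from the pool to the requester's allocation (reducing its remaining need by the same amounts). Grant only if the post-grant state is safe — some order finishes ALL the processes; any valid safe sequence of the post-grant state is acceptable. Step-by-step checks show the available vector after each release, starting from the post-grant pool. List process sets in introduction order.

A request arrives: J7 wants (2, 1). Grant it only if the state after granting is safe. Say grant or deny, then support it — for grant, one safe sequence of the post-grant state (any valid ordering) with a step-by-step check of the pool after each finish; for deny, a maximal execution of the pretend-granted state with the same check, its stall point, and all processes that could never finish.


GRANT: granting preserves safety; a valid post-grant sequence is J3, J6, J2, J8, J7.
Key observation: even at the reduced pool (0, 2), J3 fits immediately, so safety survives the grant.
Check on the post-grant state, step by step:
  pool = (0, 2)
  J3: need (0, 0) fits (0, 2); releases (1, 0), pool now (1, 2)
  J6: need (1, 1) fits (1, 2); releases (0, 1), pool now (1, 3)
  J2: need (1, 3) fits (1, 3); releases (2, 2), pool now (3, 5)
  J8: need (2, 2) fits (3, 5); releases (1, 0), pool now (4, 5)
  J7: need (1, 4) fits (4, 5); releases (3, 1), pool now (7, 6)


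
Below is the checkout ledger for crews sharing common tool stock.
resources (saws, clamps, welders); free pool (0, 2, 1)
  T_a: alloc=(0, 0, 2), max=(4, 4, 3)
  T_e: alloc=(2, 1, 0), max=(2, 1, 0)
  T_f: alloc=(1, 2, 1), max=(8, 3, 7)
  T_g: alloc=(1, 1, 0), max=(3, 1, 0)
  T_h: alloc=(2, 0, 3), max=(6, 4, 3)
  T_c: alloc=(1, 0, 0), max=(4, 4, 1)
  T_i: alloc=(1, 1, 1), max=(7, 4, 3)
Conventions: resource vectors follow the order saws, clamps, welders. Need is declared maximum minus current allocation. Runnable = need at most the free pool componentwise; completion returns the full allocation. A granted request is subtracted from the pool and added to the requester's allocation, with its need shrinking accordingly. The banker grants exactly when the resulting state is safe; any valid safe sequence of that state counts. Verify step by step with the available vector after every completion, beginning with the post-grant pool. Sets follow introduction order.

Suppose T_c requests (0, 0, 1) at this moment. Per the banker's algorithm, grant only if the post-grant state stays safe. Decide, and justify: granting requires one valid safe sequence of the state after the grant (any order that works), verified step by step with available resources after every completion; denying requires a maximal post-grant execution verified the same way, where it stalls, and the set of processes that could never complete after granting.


GRANT: granting preserves safety; a valid post-grant sequence is T_e, T_g, T_c, T_h, T_a, T_i, T_f.
Key observation: with (0, 2, 0) left after the transfer, T_e can run at once — the state stays safe.
Verifying the post-grant state step by step:
  pool = (0, 2, 0)
  T_e needs (0, 0, 0) <= (0, 2, 0) -> finishes; pool += (2, 1, 0) = (2, 3, 0)
  T_g needs (2, 0, 0) <= (2, 3, 0) -> finishes; pool += (1, 1, 0) = (3, 4, 0)
  T_c needs (3, 4, 0) <= (3, 4, 0) -> finishes; pool += (1, 0, 1) = (4, 4, 1)
  T_h needs (4, 4, 0) <= (4, 4, 1) -> finishes; pool += (2, 0, 3) = (6, 4, 4)
  T_a needs (4, 4, 1) <= (6, 4, 4) -> finishes; pool += (0, 0, 2) = (6, 4, 6)
  T_i needs (6, 3, 2) <= (6, 4, 6) -> finishes; pool += (1, 1, 1) = (7, 5, 7)
  T_f needs (7, 1, 6) <= (7, 5, 7) -> finishes; pool += (1, 2, 1) = (8, 7, 8)


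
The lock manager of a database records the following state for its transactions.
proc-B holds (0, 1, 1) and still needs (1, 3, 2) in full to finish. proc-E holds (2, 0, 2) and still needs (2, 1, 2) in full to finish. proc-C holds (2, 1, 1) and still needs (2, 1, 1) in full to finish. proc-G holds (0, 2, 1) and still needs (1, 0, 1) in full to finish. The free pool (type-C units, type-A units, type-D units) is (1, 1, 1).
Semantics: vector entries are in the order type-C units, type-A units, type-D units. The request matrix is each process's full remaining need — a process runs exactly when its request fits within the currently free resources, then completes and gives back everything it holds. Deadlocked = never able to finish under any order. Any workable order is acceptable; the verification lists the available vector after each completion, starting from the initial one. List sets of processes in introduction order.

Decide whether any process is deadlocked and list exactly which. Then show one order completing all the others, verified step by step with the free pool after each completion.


Deadlocked set: proc-E and proc-C.
Key observation: no order helps: past proc-G, proc-B, the free pool tops out at (1, 4, 3), below what each blocked process needs in type-C units.
The rest can finish in the order proc-G, proc-B. Check, step by step:
  pool = (1, 1, 1)
  run proc-G (needs (1, 0, 1), free (1, 1, 1)); after release of (0, 2, 1) the pool is (1, 3, 2)
  run proc-B (needs (1, 3, 2), free (1, 3, 2)); after release of (0, 1, 1) the pool is (1, 4, 3)
None of the blocked processes ever fits:
  proc-E cannot run: need (2, 1, 2) vs free (1, 4, 3) (insufficient type-C units)
  proc-C cannot run: need (2, 1, 1) vs free (1, 4, 3) (insufficient type-C units)


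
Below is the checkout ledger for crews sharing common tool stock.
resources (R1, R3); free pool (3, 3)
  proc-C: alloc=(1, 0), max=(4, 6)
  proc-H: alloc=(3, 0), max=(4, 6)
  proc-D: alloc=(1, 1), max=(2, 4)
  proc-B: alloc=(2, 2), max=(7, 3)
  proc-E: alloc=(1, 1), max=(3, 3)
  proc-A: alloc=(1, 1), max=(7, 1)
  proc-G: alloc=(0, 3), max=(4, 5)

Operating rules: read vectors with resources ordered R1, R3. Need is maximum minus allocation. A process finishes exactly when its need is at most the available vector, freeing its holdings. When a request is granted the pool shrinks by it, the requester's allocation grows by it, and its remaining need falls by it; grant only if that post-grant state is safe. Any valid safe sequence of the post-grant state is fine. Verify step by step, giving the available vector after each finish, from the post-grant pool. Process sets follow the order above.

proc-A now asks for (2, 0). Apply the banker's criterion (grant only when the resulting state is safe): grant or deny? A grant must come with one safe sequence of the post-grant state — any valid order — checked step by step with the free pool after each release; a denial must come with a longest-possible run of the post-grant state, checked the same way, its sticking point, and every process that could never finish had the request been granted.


DENY — the pretend-granted state is unsafe.
Key observation: after proc-D, proc-E the pool peaks at (3, 5), and each blocked process is short somewhere: proc-C on R3; proc-H on R3; proc-B on R1; proc-A on R1; proc-G on R1.
On the post-grant state, proc-D, proc-E is a maximal run — nothing extends it. Check, step by step:
  pool = (1, 3)
  proc-D: need (1, 3) fits (1, 3); releases (1, 1), pool now (2, 4)
  proc-E: need (2, 2) fits (2, 4); releases (1, 1), pool now (3, 5)
  blocked: proc-C wants (3, 6), pool (3, 5) — not enough R3
  blocked: proc-H wants (1, 6), pool (3, 5) — not enough R3
  blocked: proc-B wants (5, 1), pool (3, 5) — not enough R1
  blocked: proc-A wants (4, 0), pool (3, 5) — not enough R1
  blocked: proc-G wants (4, 2), pool (3, 5) — not enough R1
Post-grant, the permanently blocked set is proc-C, proc-H, proc-B, proc-A and proc-G.


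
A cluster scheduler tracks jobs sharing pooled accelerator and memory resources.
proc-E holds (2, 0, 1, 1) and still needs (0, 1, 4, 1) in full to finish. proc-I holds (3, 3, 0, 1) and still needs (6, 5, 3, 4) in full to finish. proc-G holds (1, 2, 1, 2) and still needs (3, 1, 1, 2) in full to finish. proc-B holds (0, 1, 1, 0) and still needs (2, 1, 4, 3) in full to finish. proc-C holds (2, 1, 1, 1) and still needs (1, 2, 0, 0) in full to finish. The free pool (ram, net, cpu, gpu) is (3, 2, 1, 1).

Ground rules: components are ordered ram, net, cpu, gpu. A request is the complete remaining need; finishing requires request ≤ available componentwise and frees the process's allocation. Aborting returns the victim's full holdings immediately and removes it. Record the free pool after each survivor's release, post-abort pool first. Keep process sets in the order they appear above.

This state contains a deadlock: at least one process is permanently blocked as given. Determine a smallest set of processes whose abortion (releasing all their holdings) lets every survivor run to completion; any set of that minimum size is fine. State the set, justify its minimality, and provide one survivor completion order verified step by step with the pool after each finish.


Minimum abort set: proc-B.
Key observation: no ordering could ever have run proc-E before the abort of proc-B; with (0, 1, 1, 0) back in the pool it fits at step 3.
Minimality: the empty abort set fails — the state is deadlocked as it stands.
One survivor order: proc-C, proc-G, proc-E, proc-I. Step-by-step check (post-abort pool first):
  pool = (3, 3, 2, 1)
  proc-C needs (1, 2, 0, 0) <= (3, 3, 2, 1) -> finishes; pool += (2, 1, 1, 1) = (5, 4, 3, 2)
  proc-G needs (3, 1, 1, 2) <= (5, 4, 3, 2) -> finishes; pool += (1, 2, 1, 2) = (6, 6, 4, 4)
  proc-E needs (0, 1, 4, 1) <= (6, 6, 4, 4) -> finishes; pool += (2, 0, 1, 1) = (8, 6, 5, 5)
  proc-I needs (6, 5, 3, 4) <= (8, 6, 5, 5) -> finishes; pool += (3, 3, 0, 1) = (11, 9, 5, 6)


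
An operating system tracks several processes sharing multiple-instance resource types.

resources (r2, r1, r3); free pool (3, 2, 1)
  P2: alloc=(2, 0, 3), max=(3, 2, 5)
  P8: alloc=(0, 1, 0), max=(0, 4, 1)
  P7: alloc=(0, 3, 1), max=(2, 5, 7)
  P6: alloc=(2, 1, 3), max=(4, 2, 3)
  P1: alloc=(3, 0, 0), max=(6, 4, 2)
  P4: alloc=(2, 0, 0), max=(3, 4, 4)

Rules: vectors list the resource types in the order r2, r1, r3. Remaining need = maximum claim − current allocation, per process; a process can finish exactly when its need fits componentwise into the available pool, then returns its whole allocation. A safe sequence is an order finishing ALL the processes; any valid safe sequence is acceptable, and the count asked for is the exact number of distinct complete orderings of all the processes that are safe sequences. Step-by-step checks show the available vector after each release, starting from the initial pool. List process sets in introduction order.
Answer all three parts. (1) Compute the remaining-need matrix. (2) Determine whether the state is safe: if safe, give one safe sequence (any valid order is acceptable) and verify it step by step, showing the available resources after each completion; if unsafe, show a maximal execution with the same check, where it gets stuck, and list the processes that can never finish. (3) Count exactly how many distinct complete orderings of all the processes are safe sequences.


(1) Outstanding need per process (order r2, r1, r3):
  P2: (1, 2, 2)
  P8: (0, 3, 1)
  P7: (2, 2, 6)
  P6: (2, 1, 0)
  P1: (3, 4, 2)
  P4: (1, 4, 4)
(2) SAFE. One safe sequence: P6, P2, P7, P8, P1, P4.
Key observation: nothing binds to the last unit here — the tightest requested-resource margin is 1, first seen at P6 ((2, 1, 0) against (3, 2, 1)).
Walking it through:
  pool = (3, 2, 1)
  P6: need (2, 1, 0) fits (3, 2, 1); releases (2, 1, 3), pool now (5, 3, 4)
  P2: need (1, 2, 2) fits (5, 3, 4); releases (2, 0, 3), pool now (7, 3, 7)
  P7: need (2, 2, 6) fits (7, 3, 7); releases (0, 3, 1), pool now (7, 6, 8)
  P8: need (0, 3, 1) fits (7, 6, 8); releases (0, 1, 0), pool now (7, 7, 8)
  P1: need (3, 4, 2) fits (7, 7, 8); releases (3, 0, 0), pool now (10, 7, 8)
  P4: need (1, 4, 4) fits (10, 7, 8); releases (2, 0, 0), pool now (12, 7, 8)
(3) Precisely 24 of the possible complete orderings are safe sequences.


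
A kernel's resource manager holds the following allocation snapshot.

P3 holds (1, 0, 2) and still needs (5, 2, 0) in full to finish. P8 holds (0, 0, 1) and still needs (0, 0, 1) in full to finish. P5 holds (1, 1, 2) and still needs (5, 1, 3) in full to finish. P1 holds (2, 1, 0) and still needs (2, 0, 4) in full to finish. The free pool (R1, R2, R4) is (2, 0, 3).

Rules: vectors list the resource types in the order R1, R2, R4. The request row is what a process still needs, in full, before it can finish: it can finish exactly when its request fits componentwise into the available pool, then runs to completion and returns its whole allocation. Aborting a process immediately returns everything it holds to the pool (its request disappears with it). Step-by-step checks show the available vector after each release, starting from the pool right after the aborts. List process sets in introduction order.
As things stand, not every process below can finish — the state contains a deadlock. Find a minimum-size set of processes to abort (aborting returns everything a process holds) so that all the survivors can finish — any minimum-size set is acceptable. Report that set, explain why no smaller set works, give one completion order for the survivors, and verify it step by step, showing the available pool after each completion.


Abort P5.
Key observation: P3 had no path to completion before; after the abort of P5 ((1, 1, 2) returned), step 3 is where it fits.
No smaller set exists: with zero aborts the deadlock remains.
The survivors complete as P8, P1, P3. Verifying each step (starting from the post-abort pool):
  pool = (3, 1, 5)
  P8 needs (0, 0, 1) <= (3, 1, 5) -> finishes; pool += (0, 0, 1) = (3, 1, 6)
  P1 needs (2, 0, 4) <= (3, 1, 6) -> finishes; pool += (2, 1, 0) = (5, 2, 6)
  P3 needs (5, 2, 0) <= (5, 2, 6) -> finishes; pool += (1, 0, 2) = (6, 2, 8)


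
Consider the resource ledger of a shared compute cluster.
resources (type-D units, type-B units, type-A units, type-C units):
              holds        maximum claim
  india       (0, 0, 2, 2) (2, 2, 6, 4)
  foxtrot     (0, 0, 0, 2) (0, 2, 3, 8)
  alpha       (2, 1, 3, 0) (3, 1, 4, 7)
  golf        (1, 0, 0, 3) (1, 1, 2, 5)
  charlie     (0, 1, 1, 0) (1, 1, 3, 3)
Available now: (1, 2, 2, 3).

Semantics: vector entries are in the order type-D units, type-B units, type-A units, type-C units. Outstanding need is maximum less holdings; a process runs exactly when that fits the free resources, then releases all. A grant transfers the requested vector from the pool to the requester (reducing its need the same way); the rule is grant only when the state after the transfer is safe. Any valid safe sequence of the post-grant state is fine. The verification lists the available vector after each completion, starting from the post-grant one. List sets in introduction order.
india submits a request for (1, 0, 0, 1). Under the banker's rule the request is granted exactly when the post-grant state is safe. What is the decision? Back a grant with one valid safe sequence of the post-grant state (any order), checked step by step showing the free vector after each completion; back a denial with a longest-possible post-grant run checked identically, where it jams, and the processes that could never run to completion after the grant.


DENY: after the grant no complete ordering would exist.
Key observation: after golf, charlie the pool peaks at (1, 3, 3, 5), and each blocked process is short somewhere: india on type-A units; foxtrot on type-C units; alpha on type-C units.
On the post-grant state, golf, charlie is a maximal run — nothing extends it. Walking it through:
  pool = (0, 2, 2, 2)
  golf: need (0, 1, 2, 2) fits (0, 2, 2, 2); releases (1, 0, 0, 3), pool now (1, 2, 2, 5)
  charlie: need (1, 0, 2, 3) fits (1, 2, 2, 5); releases (0, 1, 1, 0), pool now (1, 3, 3, 5)
  india still needs (1, 2, 4, 1) but only (1, 3, 3, 5) is free — short on type-A units
  foxtrot still needs (0, 2, 3, 6) but only (1, 3, 3, 5) is free — short on type-C units
  alpha still needs (1, 0, 1, 7) but only (1, 3, 3, 5) is free — short on type-C units
Had the request been granted, india, foxtrot and alpha could never finish.


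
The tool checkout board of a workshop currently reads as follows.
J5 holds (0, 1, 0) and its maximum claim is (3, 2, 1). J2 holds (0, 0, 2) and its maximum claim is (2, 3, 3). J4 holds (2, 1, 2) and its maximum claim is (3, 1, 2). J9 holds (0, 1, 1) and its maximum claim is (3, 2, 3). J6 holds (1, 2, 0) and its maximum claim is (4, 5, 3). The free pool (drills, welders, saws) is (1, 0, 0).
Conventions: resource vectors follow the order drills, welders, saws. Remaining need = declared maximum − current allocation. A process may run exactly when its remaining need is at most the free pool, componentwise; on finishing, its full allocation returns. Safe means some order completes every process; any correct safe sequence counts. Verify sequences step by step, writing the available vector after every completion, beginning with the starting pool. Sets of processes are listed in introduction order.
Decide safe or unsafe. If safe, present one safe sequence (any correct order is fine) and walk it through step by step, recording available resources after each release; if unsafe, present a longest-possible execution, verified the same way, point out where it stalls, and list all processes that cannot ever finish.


The state is SAFE; one workable sequence: J4, J9, J5, J6, J2.
Key observation: the first exact fit in this order is J4 — it needs (1, 0, 0) with (1, 0, 0) free, meeting a requested resource to the last unit.
Walking it through:
  pool = (1, 0, 0)
  J4: need (1, 0, 0) fits (1, 0, 0); releases (2, 1, 2), pool now (3, 1, 2)
  J9: need (3, 1, 2) fits (3, 1, 2); releases (0, 1, 1), pool now (3, 2, 3)
  J5: need (3, 1, 1) fits (3, 2, 3); releases (0, 1, 0), pool now (3, 3, 3)
  J6: need (3, 3, 3) fits (3, 3, 3); releases (1, 2, 0), pool now (4, 5, 3)
  J2: need (2, 3, 1) fits (4, 5, 3); releases (0, 0, 2), pool now (4, 5, 5)
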